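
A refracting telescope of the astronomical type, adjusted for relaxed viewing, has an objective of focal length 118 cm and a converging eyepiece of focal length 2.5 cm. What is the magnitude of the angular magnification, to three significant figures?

|M| = f_obj/|f_eye| = 118/2.5 = 47.200.

47.2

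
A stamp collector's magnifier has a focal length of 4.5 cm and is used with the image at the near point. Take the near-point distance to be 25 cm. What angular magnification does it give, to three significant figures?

6.56

M = 1 + D/f = 1 + 25/4.5 = 6.556.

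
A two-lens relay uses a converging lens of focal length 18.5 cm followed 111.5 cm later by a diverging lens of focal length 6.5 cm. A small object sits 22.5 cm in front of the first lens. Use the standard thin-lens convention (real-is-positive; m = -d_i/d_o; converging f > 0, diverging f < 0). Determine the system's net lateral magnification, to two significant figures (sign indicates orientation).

First lens: d_i1 = 1/(1/18.5 - 1/22.5) = 104.062 cm.
m_1 = -(104.062)/22.5 = -4.6250.
The intermediate image is 104.062 cm to the right of lens 1, so d_o2 = L - d_i1 = 111.5 - 104.062 = 7.438 cm.
Second lens: d_i2 = 1/(1/(-6.5) - 1/(7.438)) = -3.469 cm.
m_2 = -(-3.469)/(7.438) = 0.4664.
The system's lateral magnification is m_1 m_2 = (-4.6250)(0.4664) = -2.1570.

-2.2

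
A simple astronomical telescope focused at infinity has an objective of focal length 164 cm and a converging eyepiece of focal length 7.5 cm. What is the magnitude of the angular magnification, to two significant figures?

22

|M| = f_obj/|f_eye| = 164/7.5 = 21.867.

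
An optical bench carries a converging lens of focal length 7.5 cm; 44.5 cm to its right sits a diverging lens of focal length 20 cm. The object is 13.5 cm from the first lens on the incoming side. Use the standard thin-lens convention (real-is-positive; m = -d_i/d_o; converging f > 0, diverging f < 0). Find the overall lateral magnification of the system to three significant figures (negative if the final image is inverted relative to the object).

First lens: d_i1 = 1/(1/7.5 - 1/13.5) = 16.875 cm.
m_1 = -(16.875)/13.5 = -1.2500.
The intermediate image is 16.875 cm to the right of lens 1, so d_o2 = L - d_i1 = 44.5 - 16.875 = 27.625 cm.
Second lens: d_i2 = 1/(1/(-20) - 1/(27.625)) = -11.601 cm.
m_2 = -(-11.601)/(27.625) = 0.4199.
The system's lateral magnification is m_1 m_2 = (-1.2500)(0.4199) = -0.5249.

-0.525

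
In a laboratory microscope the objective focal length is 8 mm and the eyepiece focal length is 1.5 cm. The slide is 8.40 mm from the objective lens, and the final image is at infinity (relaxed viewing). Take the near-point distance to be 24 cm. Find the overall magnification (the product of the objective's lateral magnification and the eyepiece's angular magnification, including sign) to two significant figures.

-320

Convert to cm: f_obj = 8 mm = 0.8 cm; d_o = 8.40 mm = 0.84 cm.
Objective: 1/d_i = 1/f_obj - 1/d_o = 1/0.8 - 1/0.84 = 0.05952 cm^-1, so d_i = 16.800 cm.
m_obj = -d_i/d_o = -16.800/0.84 = -20.000.
Eyepiece angular magnification (image at infinity): M_eye = D/f_e = 24/1.5 = 16.000.
Overall M = m_obj x M_eye = (-20.000)(16.000) = -320.00.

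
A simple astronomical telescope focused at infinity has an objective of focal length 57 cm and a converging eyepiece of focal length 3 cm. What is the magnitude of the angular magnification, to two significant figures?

19

|M| = f_obj/|f_eye| = 57/3 = 19.000.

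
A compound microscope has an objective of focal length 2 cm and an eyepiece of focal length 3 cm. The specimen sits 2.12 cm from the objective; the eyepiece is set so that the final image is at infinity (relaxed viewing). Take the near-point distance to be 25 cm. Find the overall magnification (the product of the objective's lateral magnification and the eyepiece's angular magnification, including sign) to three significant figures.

-139

Objective: 1/d_i = 1/f_obj - 1/d_o = 1/2 - 1/2.12 = 0.02830 cm^-1, so d_i = 35.333 cm.
m_obj = -d_i/d_o = -35.333/2.12 = -16.667.
Eyepiece angular magnification (image at infinity): M_eye = D/f_e = 25/3 = 8.333.
Overall M = m_obj x M_eye = (-16.667)(8.333) = -138.89.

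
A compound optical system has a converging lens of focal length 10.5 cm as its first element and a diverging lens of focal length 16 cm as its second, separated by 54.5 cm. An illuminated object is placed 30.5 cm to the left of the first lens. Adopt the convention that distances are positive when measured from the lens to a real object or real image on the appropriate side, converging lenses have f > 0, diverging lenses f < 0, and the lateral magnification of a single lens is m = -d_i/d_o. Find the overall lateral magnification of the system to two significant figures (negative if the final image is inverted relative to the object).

First lens: d_i1 = 1/(1/10.5 - 1/30.5) = 16.013 cm.
m_1 = -(16.013)/30.5 = -0.5250.
That image sits 38.487 cm in front of the second lens, so d_o2 = 38.487 cm.
Second lens: d_i2 = 1/(1/(-16) - 1/(38.487)) = -11.302 cm.
m_2 = -(-11.302)/(38.487) = 0.2936.
The system's lateral magnification is m_1 m_2 = (-0.5250)(0.2936) = -0.1542.

-0.15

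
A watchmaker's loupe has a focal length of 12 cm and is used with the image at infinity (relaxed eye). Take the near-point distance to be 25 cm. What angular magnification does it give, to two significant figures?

M = D/f = 25/12 = 2.083.

2.1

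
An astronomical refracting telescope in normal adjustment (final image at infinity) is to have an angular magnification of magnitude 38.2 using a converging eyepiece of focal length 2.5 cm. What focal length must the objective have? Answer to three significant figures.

95.5 cm

|M| = f_obj/|f_eye|, so f_obj = |M| x |f_eye| = 38.2 x 2.5 = 95.500 cm.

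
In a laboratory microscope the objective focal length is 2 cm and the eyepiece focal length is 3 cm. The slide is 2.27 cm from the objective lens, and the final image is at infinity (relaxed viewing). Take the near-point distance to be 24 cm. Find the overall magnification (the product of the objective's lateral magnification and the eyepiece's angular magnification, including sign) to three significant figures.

Objective: 1/d_i = 1/f_obj - 1/d_o = 1/2 - 1/2.27 = 0.05947 cm^-1, so d_i = 16.815 cm.
m_obj = -d_i/d_o = -16.815/2.27 = -7.407.
Eyepiece angular magnification (image at infinity): M_eye = D/f_e = 24/3 = 8.000.
Overall M = m_obj x M_eye = (-7.407)(8.000) = -59.26.

-59.3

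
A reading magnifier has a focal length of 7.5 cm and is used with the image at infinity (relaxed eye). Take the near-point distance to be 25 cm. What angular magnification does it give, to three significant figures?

3.33

M = D/f = 25/7.5 = 3.333.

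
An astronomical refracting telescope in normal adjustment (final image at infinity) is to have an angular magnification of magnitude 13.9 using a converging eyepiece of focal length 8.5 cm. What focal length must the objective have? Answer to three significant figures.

118 cm

|M| = f_obj/|f_eye|, so f_obj = |M| x |f_eye| = 13.9 x 8.5 = 118.150 cm.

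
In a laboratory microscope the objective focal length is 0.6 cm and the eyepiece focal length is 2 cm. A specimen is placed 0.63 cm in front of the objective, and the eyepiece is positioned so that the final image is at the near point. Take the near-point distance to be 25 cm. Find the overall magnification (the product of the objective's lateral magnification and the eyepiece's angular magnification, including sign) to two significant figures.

-270

Objective: 1/d_i = 1/f_obj - 1/d_o = 1/0.6 - 1/0.63 = 0.07937 cm^-1, so d_i = 12.600 cm.
m_obj = -d_i/d_o = -12.600/0.63 = -20.000.
Eyepiece angular magnification (image at near point): M_eye = 1 + D/f_e = 1 + 25/2 = 13.500.
Overall M = m_obj x M_eye = (-20.000)(13.500) = -270.00.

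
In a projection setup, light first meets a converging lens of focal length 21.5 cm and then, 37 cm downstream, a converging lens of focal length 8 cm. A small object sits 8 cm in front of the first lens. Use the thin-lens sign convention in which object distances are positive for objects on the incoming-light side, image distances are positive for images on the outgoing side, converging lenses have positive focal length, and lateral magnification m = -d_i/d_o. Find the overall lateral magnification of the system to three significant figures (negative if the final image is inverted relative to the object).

-0.305

Applying the thin-lens equation to the first lens, 1/21.5 = 1/8 + 1/d_i1, which gives d_i1 = -12.741 cm.
Its lateral magnification is m_1 = -d_i1/d_o1 = -(-12.741)/8 = 1.5926.
The intermediate image is virtual, 12.741 cm to the left of lens 1, so d_o2 = L - d_i1 = 37 - (-12.741) = 49.741 cm.
Applying the thin-lens equation again with f_2 = 8 cm and d_o2 = 49.741 cm gives d_i2 = 9.533 cm.
m_2 = -(9.533)/(49.741) = -0.1917.
Total m = m_1 x m_2 = (1.5926)(-0.1917) = -0.3052.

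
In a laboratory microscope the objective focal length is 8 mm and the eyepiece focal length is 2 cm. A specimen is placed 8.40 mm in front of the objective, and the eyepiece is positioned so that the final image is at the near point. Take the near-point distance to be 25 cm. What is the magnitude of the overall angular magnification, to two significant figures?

270

Convert to cm: f_obj = 8 mm = 0.8 cm; d_o = 8.40 mm = 0.84 cm.
Objective: 1/d_i = 1/f_obj - 1/d_o = 1/0.8 - 1/0.84 = 0.05952 cm^-1, so d_i = 16.800 cm.
m_obj = -d_i/d_o = -16.800/0.84 = -20.000.
Eyepiece angular magnification (image at near point): M_eye = 1 + D/f_e = 1 + 25/2 = 13.500.
Overall M = m_obj x M_eye = (-20.000)(13.500) = -270.00.
|M| = 270.00.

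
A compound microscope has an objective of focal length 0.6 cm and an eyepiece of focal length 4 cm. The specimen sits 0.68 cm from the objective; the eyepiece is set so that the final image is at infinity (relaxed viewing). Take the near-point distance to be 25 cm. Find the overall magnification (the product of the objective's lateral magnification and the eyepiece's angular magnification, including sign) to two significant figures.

-47

Objective: 1/d_i = 1/f_obj - 1/d_o = 1/0.6 - 1/0.68 = 0.19608 cm^-1, so d_i = 5.100 cm.
m_obj = -d_i/d_o = -5.100/0.68 = -7.500.
Eyepiece angular magnification (image at infinity): M_eye = D/f_e = 25/4 = 6.250.
Overall M = m_obj x M_eye = (-7.500)(6.250) = -46.87.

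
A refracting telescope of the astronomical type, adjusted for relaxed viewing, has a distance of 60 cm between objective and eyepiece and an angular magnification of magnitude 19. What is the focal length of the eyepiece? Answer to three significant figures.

3.00 cm

In normal adjustment the tube length equals f_obj + f_eye and |M| = f_obj/f_eye.
So f_obj = 19 f_eye and 19 f_eye + f_eye = 60 cm, giving f_eye = 60/20 = 3.000 cm and f_obj = 57.000 cm.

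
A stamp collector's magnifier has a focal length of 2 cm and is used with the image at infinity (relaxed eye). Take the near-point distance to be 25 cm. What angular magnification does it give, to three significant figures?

12.5

M = D/f = 25/2 = 12.500.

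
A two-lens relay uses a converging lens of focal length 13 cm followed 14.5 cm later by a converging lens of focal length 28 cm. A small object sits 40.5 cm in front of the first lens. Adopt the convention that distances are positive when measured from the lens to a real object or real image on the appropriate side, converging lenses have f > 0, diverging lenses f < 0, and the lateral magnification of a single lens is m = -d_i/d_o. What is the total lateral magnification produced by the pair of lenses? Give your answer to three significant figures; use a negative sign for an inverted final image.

-0.405

Lens 1: 1/d_i1 = 1/f_1 - 1/d_o1 = 1/13 - 1/40.5 = 0.05223 cm^-1, so d_i1 = 19.145 cm.
m_1 = -(19.145)/40.5 = -0.4727.
Since 19.145 cm > 14.5 cm, the first image lies past the second lens and serves as a virtual object: d_o2 = L - d_i1 = -4.645 cm.
Lens 2: 1/d_i2 = 1/f_2 - 1/d_o2 = 1/28 - 1/(-4.645) = 0.25098 cm^-1, so d_i2 = 3.984 cm.
m_2 = -(3.984)/(-4.645) = 0.8577.
Overall magnification: m = m_1 m_2 = -0.4055.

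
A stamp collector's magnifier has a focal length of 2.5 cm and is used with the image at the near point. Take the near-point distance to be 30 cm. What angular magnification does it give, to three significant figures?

M = 1 + D/f = 1 + 30/2.5 = 13.000.

13.0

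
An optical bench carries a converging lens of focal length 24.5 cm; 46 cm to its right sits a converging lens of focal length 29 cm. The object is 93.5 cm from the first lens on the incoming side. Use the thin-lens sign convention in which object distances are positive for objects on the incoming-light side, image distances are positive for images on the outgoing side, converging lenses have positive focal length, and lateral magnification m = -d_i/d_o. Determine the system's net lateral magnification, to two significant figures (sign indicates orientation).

Applying the thin-lens equation to the first lens, 1/24.5 = 1/93.5 + 1/d_i1, which gives d_i1 = 33.199 cm.
Its lateral magnification is m_1 = -d_i1/d_o1 = -(33.199)/93.5 = -0.3551.
That image sits 12.801 cm in front of the second lens, so d_o2 = 12.801 cm.
Applying the thin-lens equation again with f_2 = 29 cm and d_o2 = 12.801 cm gives d_i2 = -22.916 cm.
m_2 = -(-22.916)/(12.801) = 1.7902.
Overall magnification: m = m_1 m_2 = -0.6357.

-0.64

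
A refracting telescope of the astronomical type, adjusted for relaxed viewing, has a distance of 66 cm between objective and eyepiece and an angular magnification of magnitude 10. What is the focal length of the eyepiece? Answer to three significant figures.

In normal adjustment the tube length equals f_obj + f_eye and |M| = f_obj/f_eye.
So f_obj = 10 f_eye and 10 f_eye + f_eye = 66 cm, giving f_eye = 66/11 = 6.000 cm and f_obj = 60.000 cm.

6.00 cm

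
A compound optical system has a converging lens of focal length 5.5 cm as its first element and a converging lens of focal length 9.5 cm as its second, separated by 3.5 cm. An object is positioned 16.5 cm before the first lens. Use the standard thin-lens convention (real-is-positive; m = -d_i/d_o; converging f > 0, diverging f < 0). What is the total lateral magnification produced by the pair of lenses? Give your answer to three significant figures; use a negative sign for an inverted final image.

-0.333

Applying the thin-lens equation to the first lens, 1/5.5 = 1/16.5 + 1/d_i1, which gives d_i1 = 8.250 cm.
Its lateral magnification is m_1 = -d_i1/d_o1 = -(8.250)/16.5 = -0.5000.
Since 8.250 cm > 3.5 cm, the first image lies past the second lens and serves as a virtual object: d_o2 = L - d_i1 = -4.750 cm.
Applying the thin-lens equation again with f_2 = 9.5 cm and d_o2 = -4.750 cm gives d_i2 = 3.167 cm.
m_2 = -(3.167)/(-4.750) = 0.6667.
Total m = m_1 x m_2 = (-0.5000)(0.6667) = -0.3333.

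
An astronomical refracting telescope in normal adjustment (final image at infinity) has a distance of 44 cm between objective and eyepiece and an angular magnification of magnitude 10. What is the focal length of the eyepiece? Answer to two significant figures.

4.0 cm

In normal adjustment the tube length equals f_obj + f_eye and |M| = f_obj/f_eye.
So f_obj = 10 f_eye and 10 f_eye + f_eye = 44 cm, giving f_eye = 44/11 = 4.000 cm and f_obj = 40.000 cm.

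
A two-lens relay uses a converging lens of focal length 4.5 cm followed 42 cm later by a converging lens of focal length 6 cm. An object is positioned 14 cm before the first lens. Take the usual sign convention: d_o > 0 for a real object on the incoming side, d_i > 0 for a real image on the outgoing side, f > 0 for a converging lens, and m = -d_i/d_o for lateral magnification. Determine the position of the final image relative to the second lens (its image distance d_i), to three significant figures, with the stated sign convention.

Lens 1: 1/d_i1 = 1/f_1 - 1/d_o1 = 1/4.5 - 1/14 = 0.15079 cm^-1, so d_i1 = 6.632 cm.
Object distance for lens 2: d_o2 = 42 - 6.632 = 35.368 cm.
Lens 2: 1/d_i2 = 1/f_2 - 1/d_o2 = 1/6 - 1/(35.368) = 0.13839 cm^-1, so d_i2 = 7.226 cm.

7.23 cm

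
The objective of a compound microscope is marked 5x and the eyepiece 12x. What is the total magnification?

The overall magnification of a compound microscope is the product of the objective and eyepiece magnifications:
M = M_obj x M_eye = 5 x 12 = 60.

60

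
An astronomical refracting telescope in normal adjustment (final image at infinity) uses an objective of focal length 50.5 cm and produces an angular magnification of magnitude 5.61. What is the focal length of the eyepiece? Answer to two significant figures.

9.0 cm

|M| = f_obj/f_eye, so f_eye = f_obj/|M| = 50.5/5.61 = 9.002 cm.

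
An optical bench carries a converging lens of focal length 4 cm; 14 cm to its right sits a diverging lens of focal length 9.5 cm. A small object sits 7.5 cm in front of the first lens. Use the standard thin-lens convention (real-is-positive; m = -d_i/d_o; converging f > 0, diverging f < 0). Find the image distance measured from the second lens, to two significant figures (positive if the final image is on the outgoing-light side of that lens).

-3.5 cm

Applying the thin-lens equation to the first lens, 1/4 = 1/7.5 + 1/d_i1, which gives d_i1 = 8.571 cm.
That image sits 5.429 cm in front of the second lens, so d_o2 = 5.429 cm.
Applying the thin-lens equation again with f_2 = -9.5 cm and d_o2 = 5.429 cm gives d_i2 = -3.455 cm.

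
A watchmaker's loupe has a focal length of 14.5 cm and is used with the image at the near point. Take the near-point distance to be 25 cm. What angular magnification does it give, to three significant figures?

M = 1 + D/f = 1 + 25/14.5 = 2.724.

2.72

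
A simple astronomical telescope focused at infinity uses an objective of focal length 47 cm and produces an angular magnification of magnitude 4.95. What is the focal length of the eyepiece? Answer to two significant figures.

|M| = f_obj/f_eye, so f_eye = f_obj/|M| = 47/4.95 = 9.495 cm.

9.5 cm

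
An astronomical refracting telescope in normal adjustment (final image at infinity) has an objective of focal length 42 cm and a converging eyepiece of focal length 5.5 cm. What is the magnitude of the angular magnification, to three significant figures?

|M| = f_obj/|f_eye| = 42/5.5 = 7.636.

7.64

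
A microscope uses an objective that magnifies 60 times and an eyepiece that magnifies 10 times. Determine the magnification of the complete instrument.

The overall magnification of a compound microscope is the product of the objective and eyepiece magnifications:
M = M_obj x M_eye = 60 x 10 = 600.

600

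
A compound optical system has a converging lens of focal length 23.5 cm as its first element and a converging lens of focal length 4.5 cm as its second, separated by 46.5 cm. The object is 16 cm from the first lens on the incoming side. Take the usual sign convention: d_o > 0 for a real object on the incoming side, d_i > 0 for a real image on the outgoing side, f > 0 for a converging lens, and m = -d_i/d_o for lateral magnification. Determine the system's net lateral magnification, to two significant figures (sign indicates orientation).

-0.15

First lens: d_i1 = 1/(1/23.5 - 1/16) = -50.133 cm.
m_1 = -(-50.133)/16 = 3.1333.
With d_i1 < 0 the first image is virtual and lies on the object side; the object distance for lens 2 is d_o2 = 46.5 - (-50.133) = 96.633 cm.
Second lens: d_i2 = 1/(1/4.5 - 1/(96.633)) = 4.720 cm.
m_2 = -(4.720)/(96.633) = -0.0488.
The system's lateral magnification is m_1 m_2 = (3.1333)(-0.0488) = -0.1530.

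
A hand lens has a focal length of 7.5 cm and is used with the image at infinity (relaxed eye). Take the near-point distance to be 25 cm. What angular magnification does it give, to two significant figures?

M = D/f = 25/7.5 = 3.333.

3.3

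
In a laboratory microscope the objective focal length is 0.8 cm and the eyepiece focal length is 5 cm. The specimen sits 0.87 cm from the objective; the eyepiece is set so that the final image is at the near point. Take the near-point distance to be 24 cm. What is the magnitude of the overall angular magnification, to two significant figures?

66

Objective: 1/d_i = 1/f_obj - 1/d_o = 1/0.8 - 1/0.87 = 0.10057 cm^-1, so d_i = 9.943 cm.
m_obj = -d_i/d_o = -9.943/0.87 = -11.429.
Eyepiece angular magnification (image at near point): M_eye = 1 + D/f_e = 1 + 24/5 = 5.800.
Overall M = m_obj x M_eye = (-11.429)(5.800) = -66.29.
|M| = 66.29.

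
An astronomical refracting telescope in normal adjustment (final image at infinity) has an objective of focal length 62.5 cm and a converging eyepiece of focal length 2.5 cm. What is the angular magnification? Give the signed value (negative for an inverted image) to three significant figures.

M = -f_obj/f_eye = -62.5/(2.5) = -25.000.

-25.0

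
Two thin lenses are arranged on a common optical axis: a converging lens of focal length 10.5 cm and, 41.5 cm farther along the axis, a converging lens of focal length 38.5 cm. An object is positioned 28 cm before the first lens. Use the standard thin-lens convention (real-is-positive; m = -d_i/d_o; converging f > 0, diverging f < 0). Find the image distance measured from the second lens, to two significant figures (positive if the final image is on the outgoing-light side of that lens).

Lens 1: 1/d_i1 = 1/f_1 - 1/d_o1 = 1/10.5 - 1/28 = 0.05952 cm^-1, so d_i1 = 16.800 cm.
Object distance for lens 2: d_o2 = 41.5 - 16.800 = 24.700 cm.
Lens 2: 1/d_i2 = 1/f_2 - 1/d_o2 = 1/38.5 - 1/(24.700) = -0.01451 cm^-1, so d_i2 = -68.909 cm.

-69 cm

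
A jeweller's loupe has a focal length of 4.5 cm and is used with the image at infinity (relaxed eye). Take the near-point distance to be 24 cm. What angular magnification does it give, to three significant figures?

M = D/f = 24/4.5 = 5.333.

5.33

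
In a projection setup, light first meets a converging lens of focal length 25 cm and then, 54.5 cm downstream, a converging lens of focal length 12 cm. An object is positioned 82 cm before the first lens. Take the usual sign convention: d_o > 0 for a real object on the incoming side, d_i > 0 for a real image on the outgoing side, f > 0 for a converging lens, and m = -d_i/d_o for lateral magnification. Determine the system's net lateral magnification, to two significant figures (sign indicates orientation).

0.81

First lens: d_i1 = 1/(1/25 - 1/82) = 35.965 cm.
m_1 = -(35.965)/82 = -0.4386.
The intermediate image is 35.965 cm to the right of lens 1, so d_o2 = L - d_i1 = 54.5 - 35.965 = 18.535 cm.
Second lens: d_i2 = 1/(1/12 - 1/(18.535)) = 34.035 cm.
m_2 = -(34.035)/(18.535) = -1.8362.
The system's lateral magnification is m_1 m_2 = (-0.4386)(-1.8362) = 0.8054.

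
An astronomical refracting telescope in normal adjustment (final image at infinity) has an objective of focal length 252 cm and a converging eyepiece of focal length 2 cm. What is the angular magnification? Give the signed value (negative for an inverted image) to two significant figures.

M = -f_obj/f_eye = -252/(2) = -126.000.

-130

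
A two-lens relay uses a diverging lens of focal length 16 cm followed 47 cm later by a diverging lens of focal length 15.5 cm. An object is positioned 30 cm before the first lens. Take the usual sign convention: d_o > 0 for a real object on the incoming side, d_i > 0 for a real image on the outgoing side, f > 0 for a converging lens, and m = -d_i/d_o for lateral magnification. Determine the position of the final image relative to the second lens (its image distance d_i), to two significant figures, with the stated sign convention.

-12 cm

Applying the thin-lens equation to the first lens, 1/(-16) = 1/30 + 1/d_i1, which gives d_i1 = -10.435 cm.
With d_i1 < 0 the first image is virtual and lies on the object side; the object distance for lens 2 is d_o2 = 47 - (-10.435) = 57.435 cm.
Applying the thin-lens equation again with f_2 = -15.5 cm and d_o2 = 57.435 cm gives d_i2 = -12.206 cm.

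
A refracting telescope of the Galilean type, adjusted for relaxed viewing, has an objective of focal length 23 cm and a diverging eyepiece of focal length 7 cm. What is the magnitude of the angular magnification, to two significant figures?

3.3

|M| = f_obj/|f_eye| = 23/7 = 3.286.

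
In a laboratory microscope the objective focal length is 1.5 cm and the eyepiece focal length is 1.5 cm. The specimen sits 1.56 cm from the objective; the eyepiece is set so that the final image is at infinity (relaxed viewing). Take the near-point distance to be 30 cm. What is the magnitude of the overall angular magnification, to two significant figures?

Objective: 1/d_i = 1/f_obj - 1/d_o = 1/1.5 - 1/1.56 = 0.02564 cm^-1, so d_i = 39.000 cm.
m_obj = -d_i/d_o = -39.000/1.56 = -25.000.
Eyepiece angular magnification (image at infinity): M_eye = D/f_e = 30/1.5 = 20.000.
Overall M = m_obj x M_eye = (-25.000)(20.000) = -500.00.
|M| = 500.00.

500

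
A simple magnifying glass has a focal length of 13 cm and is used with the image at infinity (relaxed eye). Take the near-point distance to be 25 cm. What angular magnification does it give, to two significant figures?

1.9

M = D/f = 25/13 = 1.923.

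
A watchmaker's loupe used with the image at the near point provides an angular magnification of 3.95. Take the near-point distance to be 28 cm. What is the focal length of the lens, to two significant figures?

9.5 cm

For the image at the near point, M = 1 + D/f.
f = D/(M - 1) = 28/(3.95 - 1) = 9.492 cm.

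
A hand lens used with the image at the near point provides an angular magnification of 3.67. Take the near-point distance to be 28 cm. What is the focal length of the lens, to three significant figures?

10.5 cm

For the image at the near point, M = 1 + D/f.
f = D/(M - 1) = 28/(3.67 - 1) = 10.487 cm.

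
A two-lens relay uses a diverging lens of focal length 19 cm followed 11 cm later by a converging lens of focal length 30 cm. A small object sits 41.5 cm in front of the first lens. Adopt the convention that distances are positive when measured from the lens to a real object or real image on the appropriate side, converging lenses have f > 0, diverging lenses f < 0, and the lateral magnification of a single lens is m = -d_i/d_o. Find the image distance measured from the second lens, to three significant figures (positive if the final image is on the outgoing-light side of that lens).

-121 cm

Lens 1: 1/d_i1 = 1/f_1 - 1/d_o1 = 1/(-19) - 1/41.5 = -0.07673 cm^-1, so d_i1 = -13.033 cm.
With d_i1 < 0 the first image is virtual and lies on the object side; the object distance for lens 2 is d_o2 = 11 - (-13.033) = 24.033 cm.
Lens 2: 1/d_i2 = 1/f_2 - 1/d_o2 = 1/30 - 1/(24.033) = -0.00828 cm^-1, so d_i2 = -120.831 cm.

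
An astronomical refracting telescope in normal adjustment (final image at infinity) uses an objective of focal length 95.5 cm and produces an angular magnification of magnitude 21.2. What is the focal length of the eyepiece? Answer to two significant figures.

4.5 cm

|M| = f_obj/f_eye, so f_eye = f_obj/|M| = 95.5/21.2 = 4.505 cm.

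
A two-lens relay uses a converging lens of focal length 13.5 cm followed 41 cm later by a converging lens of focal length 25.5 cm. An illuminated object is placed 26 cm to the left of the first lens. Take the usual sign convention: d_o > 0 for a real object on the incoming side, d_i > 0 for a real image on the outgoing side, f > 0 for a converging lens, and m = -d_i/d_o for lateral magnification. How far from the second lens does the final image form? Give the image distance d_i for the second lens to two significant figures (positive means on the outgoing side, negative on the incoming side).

First lens: d_i1 = 1/(1/13.5 - 1/26) = 28.080 cm.
Object distance for lens 2: d_o2 = 41 - 28.080 = 12.920 cm.
Second lens: d_i2 = 1/(1/25.5 - 1/(12.920)) = -26.189 cm.

-26 cm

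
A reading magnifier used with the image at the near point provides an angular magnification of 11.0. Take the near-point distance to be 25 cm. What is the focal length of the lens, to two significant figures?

For the image at the near point, M = 1 + D/f.
f = D/(M - 1) = 25/(11.0 - 1) = 2.500 cm.

2.5 cm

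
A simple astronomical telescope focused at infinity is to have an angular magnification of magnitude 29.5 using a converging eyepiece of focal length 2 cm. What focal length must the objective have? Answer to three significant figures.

|M| = f_obj/|f_eye|, so f_obj = |M| x |f_eye| = 29.5 x 2 = 59.000 cm.

59.0 cm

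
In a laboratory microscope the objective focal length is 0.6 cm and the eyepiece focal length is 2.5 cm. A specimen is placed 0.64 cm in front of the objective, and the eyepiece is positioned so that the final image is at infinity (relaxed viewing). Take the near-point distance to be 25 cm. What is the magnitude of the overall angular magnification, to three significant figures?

Objective: 1/d_i = 1/f_obj - 1/d_o = 1/0.6 - 1/0.64 = 0.10417 cm^-1, so d_i = 9.600 cm.
m_obj = -d_i/d_o = -9.600/0.64 = -15.000.
Eyepiece angular magnification (image at infinity): M_eye = D/f_e = 25/2.5 = 10.000.
Overall M = m_obj x M_eye = (-15.000)(10.000) = -150.00.
|M| = 150.00.

150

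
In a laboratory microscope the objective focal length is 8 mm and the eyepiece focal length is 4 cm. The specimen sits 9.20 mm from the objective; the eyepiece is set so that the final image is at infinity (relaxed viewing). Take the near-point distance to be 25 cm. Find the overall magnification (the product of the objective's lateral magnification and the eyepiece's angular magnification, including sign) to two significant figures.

-42

Convert to cm: f_obj = 8 mm = 0.8 cm; d_o = 9.20 mm = 0.92 cm.
Objective: 1/d_i = 1/f_obj - 1/d_o = 1/0.8 - 1/0.92 = 0.16304 cm^-1, so d_i = 6.133 cm.
m_obj = -d_i/d_o = -6.133/0.92 = -6.667.
Eyepiece angular magnification (image at infinity): M_eye = D/f_e = 25/4 = 6.250.
Overall M = m_obj x M_eye = (-6.667)(6.250) = -41.67.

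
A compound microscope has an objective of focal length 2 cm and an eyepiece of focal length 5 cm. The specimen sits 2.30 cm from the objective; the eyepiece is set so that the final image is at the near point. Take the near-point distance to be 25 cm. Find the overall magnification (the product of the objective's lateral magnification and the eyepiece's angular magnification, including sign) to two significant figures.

-40

Objective: 1/d_i = 1/f_obj - 1/d_o = 1/2 - 1/2.30 = 0.06522 cm^-1, so d_i = 15.333 cm.
m_obj = -d_i/d_o = -15.333/2.30 = -6.667.
Eyepiece angular magnification (image at near point): M_eye = 1 + D/f_e = 1 + 25/5 = 6.000.
Overall M = m_obj x M_eye = (-6.667)(6.000) = -40.00.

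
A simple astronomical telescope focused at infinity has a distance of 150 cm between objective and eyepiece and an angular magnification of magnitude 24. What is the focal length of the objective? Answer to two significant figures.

140 cm

In normal adjustment the tube length equals f_obj + f_eye and |M| = f_obj/f_eye.
So f_obj = 24 f_eye and 24 f_eye + f_eye = 150 cm, giving f_eye = 150/25 = 6.000 cm and f_obj = 144.000 cm.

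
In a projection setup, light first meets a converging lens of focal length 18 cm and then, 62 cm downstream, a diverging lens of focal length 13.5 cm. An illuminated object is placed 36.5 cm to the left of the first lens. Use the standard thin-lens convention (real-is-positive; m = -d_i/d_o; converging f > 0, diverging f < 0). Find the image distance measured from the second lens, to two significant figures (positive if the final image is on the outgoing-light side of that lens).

-8.9 cm

Lens 1: 1/d_i1 = 1/f_1 - 1/d_o1 = 1/18 - 1/36.5 = 0.02816 cm^-1, so d_i1 = 35.514 cm.
The intermediate image is 35.514 cm to the right of lens 1, so d_o2 = L - d_i1 = 62 - 35.514 = 26.486 cm.
Lens 2: 1/d_i2 = 1/f_2 - 1/d_o2 = 1/(-13.5) - 1/(26.486) = -0.11183 cm^-1, so d_i2 = -8.942 cm.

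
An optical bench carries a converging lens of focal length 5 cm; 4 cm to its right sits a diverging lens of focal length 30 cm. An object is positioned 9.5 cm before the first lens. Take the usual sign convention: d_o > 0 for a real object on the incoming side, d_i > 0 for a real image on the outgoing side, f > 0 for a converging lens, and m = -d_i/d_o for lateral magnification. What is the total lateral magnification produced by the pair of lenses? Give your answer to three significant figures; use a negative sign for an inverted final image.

Applying the thin-lens equation to the first lens, 1/5 = 1/9.5 + 1/d_i1, which gives d_i1 = 10.556 cm.
Its lateral magnification is m_1 = -d_i1/d_o1 = -(10.556)/9.5 = -1.1111.
Since 10.556 cm > 4 cm, the first image lies past the second lens and serves as a virtual object: d_o2 = L - d_i1 = -6.556 cm.
Applying the thin-lens equation again with f_2 = -30 cm and d_o2 = -6.556 cm gives d_i2 = 8.389 cm.
m_2 = -(8.389)/(-6.556) = 1.2796.
Total m = m_1 x m_2 = (-1.1111)(1.2796) = -1.4218.

-1.42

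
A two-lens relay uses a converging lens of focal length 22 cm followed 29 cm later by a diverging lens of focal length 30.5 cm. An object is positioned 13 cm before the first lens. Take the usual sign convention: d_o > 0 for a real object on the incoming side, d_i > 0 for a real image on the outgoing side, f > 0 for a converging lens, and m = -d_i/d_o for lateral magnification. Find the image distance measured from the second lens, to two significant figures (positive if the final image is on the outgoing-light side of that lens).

-20 cm

Applying the thin-lens equation to the first lens, 1/22 = 1/13 + 1/d_i1, which gives d_i1 = -31.778 cm.
With d_i1 < 0 the first image is virtual and lies on the object side; the object distance for lens 2 is d_o2 = 29 - (-31.778) = 60.778 cm.
Applying the thin-lens equation again with f_2 = -30.5 cm and d_o2 = 60.778 cm gives d_i2 = -20.309 cm.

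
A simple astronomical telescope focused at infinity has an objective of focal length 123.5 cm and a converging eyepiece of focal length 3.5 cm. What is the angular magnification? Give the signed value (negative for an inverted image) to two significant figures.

-35

M = -f_obj/f_eye = -123.5/(3.5) = -35.286.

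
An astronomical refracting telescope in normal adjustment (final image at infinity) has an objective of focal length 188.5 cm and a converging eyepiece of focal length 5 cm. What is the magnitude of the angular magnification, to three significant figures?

|M| = f_obj/|f_eye| = 188.5/5 = 37.700.

37.7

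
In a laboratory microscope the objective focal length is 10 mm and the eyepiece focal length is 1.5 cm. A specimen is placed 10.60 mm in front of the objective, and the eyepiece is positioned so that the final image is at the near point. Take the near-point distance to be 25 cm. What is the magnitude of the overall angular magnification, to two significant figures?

Convert to cm: f_obj = 10 mm = 1 cm; d_o = 10.60 mm = 1.06 cm.
Objective: 1/d_i = 1/f_obj - 1/d_o = 1/1 - 1/1.06 = 0.05660 cm^-1, so d_i = 17.667 cm.
m_obj = -d_i/d_o = -17.667/1.06 = -16.667.
Eyepiece angular magnification (image at near point): M_eye = 1 + D/f_e = 1 + 25/1.5 = 17.667.
Overall M = m_obj x M_eye = (-16.667)(17.667) = -294.44.
|M| = 294.44.

290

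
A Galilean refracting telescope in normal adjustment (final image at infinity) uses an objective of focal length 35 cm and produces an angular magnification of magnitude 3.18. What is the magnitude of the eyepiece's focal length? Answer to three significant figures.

|M| = f_obj/|f_eye|, so |f_eye| = f_obj/|M| = 35/3.18 = 11.006 cm.
(The eyepiece is diverging, so its signed focal length is -11.006 cm.)

11.0 cm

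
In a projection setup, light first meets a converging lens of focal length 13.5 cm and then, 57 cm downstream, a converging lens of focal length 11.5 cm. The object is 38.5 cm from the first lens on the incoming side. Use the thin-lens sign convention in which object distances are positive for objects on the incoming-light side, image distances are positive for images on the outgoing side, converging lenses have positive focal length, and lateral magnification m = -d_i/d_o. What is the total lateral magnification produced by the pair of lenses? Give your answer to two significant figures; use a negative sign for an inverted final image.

Lens 1: 1/d_i1 = 1/f_1 - 1/d_o1 = 1/13.5 - 1/38.5 = 0.04810 cm^-1, so d_i1 = 20.790 cm.
m_1 = -(20.790)/38.5 = -0.5400.
Object distance for lens 2: d_o2 = 57 - 20.790 = 36.210 cm.
Lens 2: 1/d_i2 = 1/f_2 - 1/d_o2 = 1/11.5 - 1/(36.210) = 0.05934 cm^-1, so d_i2 = 16.852 cm.
m_2 = -(16.852)/(36.210) = -0.4654.
The system's lateral magnification is m_1 m_2 = (-0.5400)(-0.4654) = 0.2513.

0.25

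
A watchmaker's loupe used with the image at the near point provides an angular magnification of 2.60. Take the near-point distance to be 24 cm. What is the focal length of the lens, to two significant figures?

For the image at the near point, M = 1 + D/f.
f = D/(M - 1) = 24/(2.6 - 1) = 15.000 cm.

15 cm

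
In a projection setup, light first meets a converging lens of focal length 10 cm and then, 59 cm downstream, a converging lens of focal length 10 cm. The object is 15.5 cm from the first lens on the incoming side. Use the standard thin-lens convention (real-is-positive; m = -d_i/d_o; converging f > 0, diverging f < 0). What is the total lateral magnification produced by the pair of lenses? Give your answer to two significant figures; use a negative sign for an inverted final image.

Lens 1: 1/d_i1 = 1/f_1 - 1/d_o1 = 1/10 - 1/15.5 = 0.03548 cm^-1, so d_i1 = 28.182 cm.
m_1 = -(28.182)/15.5 = -1.8182.
The intermediate image is 28.182 cm to the right of lens 1, so d_o2 = L - d_i1 = 59 - 28.182 = 30.818 cm.
Lens 2: 1/d_i2 = 1/f_2 - 1/d_o2 = 1/10 - 1/(30.818) = 0.06755 cm^-1, so d_i2 = 14.803 cm.
m_2 = -(14.803)/(30.818) = -0.4803.
The system's lateral magnification is m_1 m_2 = (-1.8182)(-0.4803) = 0.8734.

0.87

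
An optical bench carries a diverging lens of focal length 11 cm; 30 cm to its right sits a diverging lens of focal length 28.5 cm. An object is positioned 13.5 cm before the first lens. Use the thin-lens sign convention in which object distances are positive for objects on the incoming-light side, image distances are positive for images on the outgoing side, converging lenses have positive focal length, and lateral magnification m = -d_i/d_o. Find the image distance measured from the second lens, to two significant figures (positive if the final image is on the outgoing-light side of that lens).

Applying the thin-lens equation to the first lens, 1/(-11) = 1/13.5 + 1/d_i1, which gives d_i1 = -6.061 cm.
The intermediate image is virtual, 6.061 cm to the left of lens 1, so d_o2 = L - d_i1 = 30 - (-6.061) = 36.061 cm.
Applying the thin-lens equation again with f_2 = -28.5 cm and d_o2 = 36.061 cm gives d_i2 = -15.919 cm.

-16 cm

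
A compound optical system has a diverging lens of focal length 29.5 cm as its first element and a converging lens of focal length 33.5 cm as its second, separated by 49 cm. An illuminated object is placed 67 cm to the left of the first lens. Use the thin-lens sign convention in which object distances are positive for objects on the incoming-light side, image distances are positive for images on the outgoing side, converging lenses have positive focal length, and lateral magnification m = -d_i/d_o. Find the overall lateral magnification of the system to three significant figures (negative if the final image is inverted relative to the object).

First lens: d_i1 = 1/(1/(-29.5) - 1/67) = -20.482 cm.
m_1 = -(-20.482)/67 = 0.3057.
With d_i1 < 0 the first image is virtual and lies on the object side; the object distance for lens 2 is d_o2 = 49 - (-20.482) = 69.482 cm.
Second lens: d_i2 = 1/(1/33.5 - 1/(69.482)) = 64.689 cm.
m_2 = -(64.689)/(69.482) = -0.9310.
The system's lateral magnification is m_1 m_2 = (0.3057)(-0.9310) = -0.2846.

-0.285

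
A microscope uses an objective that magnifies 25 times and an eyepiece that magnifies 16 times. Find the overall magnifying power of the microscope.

400

The overall magnification of a compound microscope is the product of the objective and eyepiece magnifications:
M = M_obj x M_eye = 25 x 16 = 400.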